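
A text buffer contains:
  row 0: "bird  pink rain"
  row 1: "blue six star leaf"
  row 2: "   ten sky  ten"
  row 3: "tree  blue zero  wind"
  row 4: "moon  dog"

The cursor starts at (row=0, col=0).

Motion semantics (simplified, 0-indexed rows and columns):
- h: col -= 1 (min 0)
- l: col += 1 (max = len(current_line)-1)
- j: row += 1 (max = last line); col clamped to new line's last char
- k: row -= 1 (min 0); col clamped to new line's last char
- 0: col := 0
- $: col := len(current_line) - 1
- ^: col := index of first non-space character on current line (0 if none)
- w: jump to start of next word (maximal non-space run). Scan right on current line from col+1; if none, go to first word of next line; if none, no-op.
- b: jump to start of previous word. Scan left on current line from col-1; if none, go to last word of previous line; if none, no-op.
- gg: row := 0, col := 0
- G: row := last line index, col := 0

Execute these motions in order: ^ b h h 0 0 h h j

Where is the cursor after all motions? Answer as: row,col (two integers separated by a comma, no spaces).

After 1 (^): row=0 col=0 char='b'
After 2 (b): row=0 col=0 char='b'
After 3 (h): row=0 col=0 char='b'
After 4 (h): row=0 col=0 char='b'
After 5 (0): row=0 col=0 char='b'
After 6 (0): row=0 col=0 char='b'
After 7 (h): row=0 col=0 char='b'
After 8 (h): row=0 col=0 char='b'
After 9 (j): row=1 col=0 char='b'

Answer: 1,0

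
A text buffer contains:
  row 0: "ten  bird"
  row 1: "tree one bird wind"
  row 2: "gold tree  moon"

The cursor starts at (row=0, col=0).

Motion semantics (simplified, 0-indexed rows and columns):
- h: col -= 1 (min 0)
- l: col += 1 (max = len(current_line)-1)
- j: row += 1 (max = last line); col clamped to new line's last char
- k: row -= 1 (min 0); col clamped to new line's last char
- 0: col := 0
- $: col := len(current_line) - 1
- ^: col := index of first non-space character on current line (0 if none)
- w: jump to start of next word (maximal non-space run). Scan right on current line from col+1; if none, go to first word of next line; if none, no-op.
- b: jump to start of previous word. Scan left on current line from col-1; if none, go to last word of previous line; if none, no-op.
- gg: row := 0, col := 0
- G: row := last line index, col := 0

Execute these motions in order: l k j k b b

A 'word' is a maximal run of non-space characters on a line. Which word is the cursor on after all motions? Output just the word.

After 1 (l): row=0 col=1 char='e'
After 2 (k): row=0 col=1 char='e'
After 3 (j): row=1 col=1 char='r'
After 4 (k): row=0 col=1 char='e'
After 5 (b): row=0 col=0 char='t'
After 6 (b): row=0 col=0 char='t'

Answer: ten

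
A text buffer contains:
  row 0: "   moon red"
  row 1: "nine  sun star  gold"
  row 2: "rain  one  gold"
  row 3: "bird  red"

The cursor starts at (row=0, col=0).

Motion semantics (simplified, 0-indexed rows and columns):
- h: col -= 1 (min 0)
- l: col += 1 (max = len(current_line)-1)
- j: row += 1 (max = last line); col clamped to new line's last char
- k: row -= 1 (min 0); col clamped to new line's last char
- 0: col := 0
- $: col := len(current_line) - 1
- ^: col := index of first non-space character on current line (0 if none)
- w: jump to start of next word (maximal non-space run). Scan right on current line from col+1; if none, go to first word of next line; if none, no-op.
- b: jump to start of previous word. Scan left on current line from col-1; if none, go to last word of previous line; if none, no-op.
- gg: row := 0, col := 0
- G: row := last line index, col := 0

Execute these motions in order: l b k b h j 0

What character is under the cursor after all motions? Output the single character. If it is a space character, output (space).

After 1 (l): row=0 col=1 char='_'
After 2 (b): row=0 col=1 char='_'
After 3 (k): row=0 col=1 char='_'
After 4 (b): row=0 col=1 char='_'
After 5 (h): row=0 col=0 char='_'
After 6 (j): row=1 col=0 char='n'
After 7 (0): row=1 col=0 char='n'

Answer: n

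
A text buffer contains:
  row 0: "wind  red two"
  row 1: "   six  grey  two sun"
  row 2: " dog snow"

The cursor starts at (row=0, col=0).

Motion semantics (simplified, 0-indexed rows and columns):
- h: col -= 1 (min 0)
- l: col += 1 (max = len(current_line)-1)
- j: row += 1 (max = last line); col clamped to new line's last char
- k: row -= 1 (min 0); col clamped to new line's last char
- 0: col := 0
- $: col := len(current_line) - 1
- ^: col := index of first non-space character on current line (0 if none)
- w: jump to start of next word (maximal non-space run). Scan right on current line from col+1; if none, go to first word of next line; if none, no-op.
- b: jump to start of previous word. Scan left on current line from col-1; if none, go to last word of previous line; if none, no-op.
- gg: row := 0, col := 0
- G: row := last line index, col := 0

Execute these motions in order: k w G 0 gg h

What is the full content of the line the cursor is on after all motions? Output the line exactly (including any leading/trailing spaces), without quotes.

Answer: wind  red two

Derivation:
After 1 (k): row=0 col=0 char='w'
After 2 (w): row=0 col=6 char='r'
After 3 (G): row=2 col=0 char='_'
After 4 (0): row=2 col=0 char='_'
After 5 (gg): row=0 col=0 char='w'
After 6 (h): row=0 col=0 char='w'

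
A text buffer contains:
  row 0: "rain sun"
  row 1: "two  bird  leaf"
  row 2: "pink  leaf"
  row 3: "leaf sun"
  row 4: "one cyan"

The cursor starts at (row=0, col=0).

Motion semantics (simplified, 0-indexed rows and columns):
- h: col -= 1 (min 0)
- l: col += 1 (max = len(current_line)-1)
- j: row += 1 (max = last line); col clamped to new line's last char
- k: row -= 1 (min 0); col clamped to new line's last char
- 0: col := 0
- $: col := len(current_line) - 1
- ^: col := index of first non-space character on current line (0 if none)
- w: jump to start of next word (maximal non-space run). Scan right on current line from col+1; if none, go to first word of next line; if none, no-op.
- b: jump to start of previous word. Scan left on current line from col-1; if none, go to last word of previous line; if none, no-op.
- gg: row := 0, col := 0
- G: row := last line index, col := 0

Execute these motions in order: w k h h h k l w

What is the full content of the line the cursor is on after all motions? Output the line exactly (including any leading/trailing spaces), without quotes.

Answer: rain sun

Derivation:
After 1 (w): row=0 col=5 char='s'
After 2 (k): row=0 col=5 char='s'
After 3 (h): row=0 col=4 char='_'
After 4 (h): row=0 col=3 char='n'
After 5 (h): row=0 col=2 char='i'
After 6 (k): row=0 col=2 char='i'
After 7 (l): row=0 col=3 char='n'
After 8 (w): row=0 col=5 char='s'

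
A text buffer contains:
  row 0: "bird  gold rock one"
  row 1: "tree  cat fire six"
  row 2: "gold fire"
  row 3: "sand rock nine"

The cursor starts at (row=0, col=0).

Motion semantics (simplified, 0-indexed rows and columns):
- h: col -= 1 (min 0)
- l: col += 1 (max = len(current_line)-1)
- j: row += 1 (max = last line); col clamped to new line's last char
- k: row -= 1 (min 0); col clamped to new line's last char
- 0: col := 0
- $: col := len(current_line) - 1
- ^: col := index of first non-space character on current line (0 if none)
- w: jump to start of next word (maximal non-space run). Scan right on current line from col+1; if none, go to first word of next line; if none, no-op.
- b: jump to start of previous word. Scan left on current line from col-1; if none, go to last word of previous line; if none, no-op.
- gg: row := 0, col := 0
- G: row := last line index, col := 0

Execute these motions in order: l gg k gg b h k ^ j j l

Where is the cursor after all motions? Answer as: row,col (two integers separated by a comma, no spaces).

Answer: 2,1

Derivation:
After 1 (l): row=0 col=1 char='i'
After 2 (gg): row=0 col=0 char='b'
After 3 (k): row=0 col=0 char='b'
After 4 (gg): row=0 col=0 char='b'
After 5 (b): row=0 col=0 char='b'
After 6 (h): row=0 col=0 char='b'
After 7 (k): row=0 col=0 char='b'
After 8 (^): row=0 col=0 char='b'
After 9 (j): row=1 col=0 char='t'
After 10 (j): row=2 col=0 char='g'
After 11 (l): row=2 col=1 char='o'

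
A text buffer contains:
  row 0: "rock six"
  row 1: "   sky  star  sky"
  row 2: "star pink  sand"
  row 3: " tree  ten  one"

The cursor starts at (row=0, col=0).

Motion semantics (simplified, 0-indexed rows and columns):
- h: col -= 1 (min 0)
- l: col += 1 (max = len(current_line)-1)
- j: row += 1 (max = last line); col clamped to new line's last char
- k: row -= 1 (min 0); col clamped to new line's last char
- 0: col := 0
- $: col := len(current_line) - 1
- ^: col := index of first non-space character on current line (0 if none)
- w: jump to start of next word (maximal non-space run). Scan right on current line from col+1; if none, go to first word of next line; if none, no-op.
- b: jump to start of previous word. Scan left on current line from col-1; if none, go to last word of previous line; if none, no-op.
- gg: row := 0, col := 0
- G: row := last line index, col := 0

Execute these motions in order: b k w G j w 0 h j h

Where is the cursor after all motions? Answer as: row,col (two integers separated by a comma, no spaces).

After 1 (b): row=0 col=0 char='r'
After 2 (k): row=0 col=0 char='r'
After 3 (w): row=0 col=5 char='s'
After 4 (G): row=3 col=0 char='_'
After 5 (j): row=3 col=0 char='_'
After 6 (w): row=3 col=1 char='t'
After 7 (0): row=3 col=0 char='_'
After 8 (h): row=3 col=0 char='_'
After 9 (j): row=3 col=0 char='_'
After 10 (h): row=3 col=0 char='_'

Answer: 3,0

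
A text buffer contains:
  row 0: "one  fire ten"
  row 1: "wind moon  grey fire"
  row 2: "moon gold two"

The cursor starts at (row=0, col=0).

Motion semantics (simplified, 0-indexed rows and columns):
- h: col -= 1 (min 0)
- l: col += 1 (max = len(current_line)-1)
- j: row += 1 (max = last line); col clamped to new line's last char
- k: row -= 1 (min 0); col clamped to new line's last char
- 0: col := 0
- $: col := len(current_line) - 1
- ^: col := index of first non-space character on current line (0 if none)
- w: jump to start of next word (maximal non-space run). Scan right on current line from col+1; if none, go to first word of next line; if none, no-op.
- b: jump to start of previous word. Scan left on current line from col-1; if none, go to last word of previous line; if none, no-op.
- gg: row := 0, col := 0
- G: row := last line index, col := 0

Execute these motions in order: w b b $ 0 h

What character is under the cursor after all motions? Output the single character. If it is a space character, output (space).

After 1 (w): row=0 col=5 char='f'
After 2 (b): row=0 col=0 char='o'
After 3 (b): row=0 col=0 char='o'
After 4 ($): row=0 col=12 char='n'
After 5 (0): row=0 col=0 char='o'
After 6 (h): row=0 col=0 char='o'

Answer: o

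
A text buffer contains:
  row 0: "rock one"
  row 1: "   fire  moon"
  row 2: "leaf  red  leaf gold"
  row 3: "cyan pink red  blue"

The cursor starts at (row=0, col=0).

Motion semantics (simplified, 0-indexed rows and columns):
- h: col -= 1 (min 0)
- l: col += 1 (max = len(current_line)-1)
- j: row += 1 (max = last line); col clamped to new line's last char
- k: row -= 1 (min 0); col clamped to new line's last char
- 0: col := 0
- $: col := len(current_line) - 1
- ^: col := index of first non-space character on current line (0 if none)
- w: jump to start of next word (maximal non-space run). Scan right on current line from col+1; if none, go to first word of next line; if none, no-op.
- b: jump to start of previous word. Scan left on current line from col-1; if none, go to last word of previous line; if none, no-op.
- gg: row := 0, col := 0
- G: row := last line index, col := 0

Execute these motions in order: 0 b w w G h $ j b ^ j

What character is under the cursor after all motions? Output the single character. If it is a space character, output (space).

After 1 (0): row=0 col=0 char='r'
After 2 (b): row=0 col=0 char='r'
After 3 (w): row=0 col=5 char='o'
After 4 (w): row=1 col=3 char='f'
After 5 (G): row=3 col=0 char='c'
After 6 (h): row=3 col=0 char='c'
After 7 ($): row=3 col=18 char='e'
After 8 (j): row=3 col=18 char='e'
After 9 (b): row=3 col=15 char='b'
After 10 (^): row=3 col=0 char='c'
After 11 (j): row=3 col=0 char='c'

Answer: c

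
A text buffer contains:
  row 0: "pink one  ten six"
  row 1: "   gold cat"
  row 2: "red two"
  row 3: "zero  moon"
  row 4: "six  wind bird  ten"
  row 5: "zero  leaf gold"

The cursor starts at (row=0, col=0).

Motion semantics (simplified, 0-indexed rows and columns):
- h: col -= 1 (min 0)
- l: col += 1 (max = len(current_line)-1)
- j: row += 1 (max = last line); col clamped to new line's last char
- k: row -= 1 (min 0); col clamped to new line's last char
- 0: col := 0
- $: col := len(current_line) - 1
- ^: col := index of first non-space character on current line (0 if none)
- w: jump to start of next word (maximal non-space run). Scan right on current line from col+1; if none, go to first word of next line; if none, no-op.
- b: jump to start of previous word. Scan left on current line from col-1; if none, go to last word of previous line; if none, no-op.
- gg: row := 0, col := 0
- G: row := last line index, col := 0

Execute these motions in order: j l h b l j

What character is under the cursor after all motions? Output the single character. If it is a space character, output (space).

Answer: t

Derivation:
After 1 (j): row=1 col=0 char='_'
After 2 (l): row=1 col=1 char='_'
After 3 (h): row=1 col=0 char='_'
After 4 (b): row=0 col=14 char='s'
After 5 (l): row=0 col=15 char='i'
After 6 (j): row=1 col=10 char='t'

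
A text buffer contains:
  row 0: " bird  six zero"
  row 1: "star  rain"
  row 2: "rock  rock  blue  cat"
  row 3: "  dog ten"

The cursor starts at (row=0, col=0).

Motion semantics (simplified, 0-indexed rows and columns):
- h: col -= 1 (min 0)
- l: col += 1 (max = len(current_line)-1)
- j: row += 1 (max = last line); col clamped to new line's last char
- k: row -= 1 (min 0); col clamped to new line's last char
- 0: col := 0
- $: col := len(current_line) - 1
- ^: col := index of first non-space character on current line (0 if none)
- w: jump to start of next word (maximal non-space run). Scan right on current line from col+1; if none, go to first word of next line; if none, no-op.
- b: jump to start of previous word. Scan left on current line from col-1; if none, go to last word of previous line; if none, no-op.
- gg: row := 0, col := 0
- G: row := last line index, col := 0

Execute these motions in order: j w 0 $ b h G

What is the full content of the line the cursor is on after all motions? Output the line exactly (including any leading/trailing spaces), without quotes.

Answer:   dog ten

Derivation:
After 1 (j): row=1 col=0 char='s'
After 2 (w): row=1 col=6 char='r'
After 3 (0): row=1 col=0 char='s'
After 4 ($): row=1 col=9 char='n'
After 5 (b): row=1 col=6 char='r'
After 6 (h): row=1 col=5 char='_'
After 7 (G): row=3 col=0 char='_'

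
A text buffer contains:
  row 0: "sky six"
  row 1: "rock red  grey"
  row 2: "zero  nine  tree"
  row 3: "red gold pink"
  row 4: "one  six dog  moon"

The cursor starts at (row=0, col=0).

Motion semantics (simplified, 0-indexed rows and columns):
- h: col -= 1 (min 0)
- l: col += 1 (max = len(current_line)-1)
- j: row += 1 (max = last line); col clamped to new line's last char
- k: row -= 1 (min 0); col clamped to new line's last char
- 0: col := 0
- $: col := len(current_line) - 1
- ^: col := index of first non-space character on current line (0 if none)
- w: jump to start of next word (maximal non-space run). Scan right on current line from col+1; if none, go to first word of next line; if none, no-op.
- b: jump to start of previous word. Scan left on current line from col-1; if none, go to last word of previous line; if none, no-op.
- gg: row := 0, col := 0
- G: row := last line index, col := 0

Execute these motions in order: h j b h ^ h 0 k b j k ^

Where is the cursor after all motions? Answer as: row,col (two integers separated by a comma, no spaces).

Answer: 0,0

Derivation:
After 1 (h): row=0 col=0 char='s'
After 2 (j): row=1 col=0 char='r'
After 3 (b): row=0 col=4 char='s'
After 4 (h): row=0 col=3 char='_'
After 5 (^): row=0 col=0 char='s'
After 6 (h): row=0 col=0 char='s'
After 7 (0): row=0 col=0 char='s'
After 8 (k): row=0 col=0 char='s'
After 9 (b): row=0 col=0 char='s'
After 10 (j): row=1 col=0 char='r'
After 11 (k): row=0 col=0 char='s'
After 12 (^): row=0 col=0 char='s'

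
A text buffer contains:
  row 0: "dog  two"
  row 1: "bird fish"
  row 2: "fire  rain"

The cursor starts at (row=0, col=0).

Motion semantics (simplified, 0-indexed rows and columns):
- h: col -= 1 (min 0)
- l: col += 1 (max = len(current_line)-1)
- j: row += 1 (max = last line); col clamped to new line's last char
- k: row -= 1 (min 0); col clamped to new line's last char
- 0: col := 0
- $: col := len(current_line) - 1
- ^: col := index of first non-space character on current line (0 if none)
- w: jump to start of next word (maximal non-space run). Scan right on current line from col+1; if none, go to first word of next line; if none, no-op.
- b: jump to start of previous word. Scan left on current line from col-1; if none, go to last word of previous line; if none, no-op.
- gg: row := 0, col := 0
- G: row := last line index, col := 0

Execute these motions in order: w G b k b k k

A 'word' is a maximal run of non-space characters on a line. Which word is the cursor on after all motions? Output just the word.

After 1 (w): row=0 col=5 char='t'
After 2 (G): row=2 col=0 char='f'
After 3 (b): row=1 col=5 char='f'
After 4 (k): row=0 col=5 char='t'
After 5 (b): row=0 col=0 char='d'
After 6 (k): row=0 col=0 char='d'
After 7 (k): row=0 col=0 char='d'

Answer: dog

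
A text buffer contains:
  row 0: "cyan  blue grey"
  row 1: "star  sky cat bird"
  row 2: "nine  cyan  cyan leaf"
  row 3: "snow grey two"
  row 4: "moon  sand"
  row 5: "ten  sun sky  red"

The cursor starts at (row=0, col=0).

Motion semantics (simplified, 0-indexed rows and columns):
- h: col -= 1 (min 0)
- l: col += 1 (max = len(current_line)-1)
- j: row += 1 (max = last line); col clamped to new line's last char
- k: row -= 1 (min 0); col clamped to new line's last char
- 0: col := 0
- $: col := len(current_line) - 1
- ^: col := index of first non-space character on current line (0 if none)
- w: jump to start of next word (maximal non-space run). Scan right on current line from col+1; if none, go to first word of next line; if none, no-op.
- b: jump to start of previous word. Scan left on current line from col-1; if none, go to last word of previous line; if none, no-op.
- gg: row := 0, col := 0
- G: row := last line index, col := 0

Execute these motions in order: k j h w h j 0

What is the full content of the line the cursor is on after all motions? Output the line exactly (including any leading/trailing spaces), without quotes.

After 1 (k): row=0 col=0 char='c'
After 2 (j): row=1 col=0 char='s'
After 3 (h): row=1 col=0 char='s'
After 4 (w): row=1 col=6 char='s'
After 5 (h): row=1 col=5 char='_'
After 6 (j): row=2 col=5 char='_'
After 7 (0): row=2 col=0 char='n'

Answer: nine  cyan  cyan leaf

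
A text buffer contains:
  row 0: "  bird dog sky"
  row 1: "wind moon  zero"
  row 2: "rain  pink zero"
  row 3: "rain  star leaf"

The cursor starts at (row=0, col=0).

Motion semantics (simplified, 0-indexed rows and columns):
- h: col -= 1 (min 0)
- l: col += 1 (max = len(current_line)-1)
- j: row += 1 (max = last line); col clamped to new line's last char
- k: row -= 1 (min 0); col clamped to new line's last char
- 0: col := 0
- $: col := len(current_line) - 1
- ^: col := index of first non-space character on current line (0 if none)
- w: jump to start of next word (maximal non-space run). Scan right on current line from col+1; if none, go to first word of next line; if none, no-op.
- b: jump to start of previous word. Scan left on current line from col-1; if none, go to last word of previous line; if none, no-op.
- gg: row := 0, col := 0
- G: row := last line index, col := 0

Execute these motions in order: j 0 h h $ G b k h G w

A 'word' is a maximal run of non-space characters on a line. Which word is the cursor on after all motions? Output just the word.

After 1 (j): row=1 col=0 char='w'
After 2 (0): row=1 col=0 char='w'
After 3 (h): row=1 col=0 char='w'
After 4 (h): row=1 col=0 char='w'
After 5 ($): row=1 col=14 char='o'
After 6 (G): row=3 col=0 char='r'
After 7 (b): row=2 col=11 char='z'
After 8 (k): row=1 col=11 char='z'
After 9 (h): row=1 col=10 char='_'
After 10 (G): row=3 col=0 char='r'
After 11 (w): row=3 col=6 char='s'

Answer: star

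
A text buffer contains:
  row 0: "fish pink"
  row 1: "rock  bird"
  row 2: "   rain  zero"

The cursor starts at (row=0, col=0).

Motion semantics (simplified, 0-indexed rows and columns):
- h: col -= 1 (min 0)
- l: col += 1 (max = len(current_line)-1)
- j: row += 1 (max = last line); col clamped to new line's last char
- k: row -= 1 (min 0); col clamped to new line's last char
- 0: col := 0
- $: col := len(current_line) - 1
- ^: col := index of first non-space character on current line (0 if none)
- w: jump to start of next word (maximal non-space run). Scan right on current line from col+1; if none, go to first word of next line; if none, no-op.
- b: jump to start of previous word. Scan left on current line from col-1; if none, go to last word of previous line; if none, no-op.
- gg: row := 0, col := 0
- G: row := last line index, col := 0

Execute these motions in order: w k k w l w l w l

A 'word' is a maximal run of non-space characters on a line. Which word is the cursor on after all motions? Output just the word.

After 1 (w): row=0 col=5 char='p'
After 2 (k): row=0 col=5 char='p'
After 3 (k): row=0 col=5 char='p'
After 4 (w): row=1 col=0 char='r'
After 5 (l): row=1 col=1 char='o'
After 6 (w): row=1 col=6 char='b'
After 7 (l): row=1 col=7 char='i'
After 8 (w): row=2 col=3 char='r'
After 9 (l): row=2 col=4 char='a'

Answer: rain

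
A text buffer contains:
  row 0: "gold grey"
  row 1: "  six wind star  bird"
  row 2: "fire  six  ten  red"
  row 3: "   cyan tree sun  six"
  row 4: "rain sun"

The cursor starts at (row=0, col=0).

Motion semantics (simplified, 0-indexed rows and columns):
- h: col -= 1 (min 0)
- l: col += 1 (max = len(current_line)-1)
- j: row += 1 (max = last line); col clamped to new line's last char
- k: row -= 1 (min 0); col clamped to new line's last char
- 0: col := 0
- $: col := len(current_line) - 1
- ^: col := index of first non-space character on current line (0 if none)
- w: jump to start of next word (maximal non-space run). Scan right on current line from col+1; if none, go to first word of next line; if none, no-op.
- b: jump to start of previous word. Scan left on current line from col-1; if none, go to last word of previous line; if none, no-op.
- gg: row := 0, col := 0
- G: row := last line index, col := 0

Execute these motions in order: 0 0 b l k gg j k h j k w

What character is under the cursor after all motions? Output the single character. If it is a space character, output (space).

After 1 (0): row=0 col=0 char='g'
After 2 (0): row=0 col=0 char='g'
After 3 (b): row=0 col=0 char='g'
After 4 (l): row=0 col=1 char='o'
After 5 (k): row=0 col=1 char='o'
After 6 (gg): row=0 col=0 char='g'
After 7 (j): row=1 col=0 char='_'
After 8 (k): row=0 col=0 char='g'
After 9 (h): row=0 col=0 char='g'
After 10 (j): row=1 col=0 char='_'
After 11 (k): row=0 col=0 char='g'
After 12 (w): row=0 col=5 char='g'

Answer: g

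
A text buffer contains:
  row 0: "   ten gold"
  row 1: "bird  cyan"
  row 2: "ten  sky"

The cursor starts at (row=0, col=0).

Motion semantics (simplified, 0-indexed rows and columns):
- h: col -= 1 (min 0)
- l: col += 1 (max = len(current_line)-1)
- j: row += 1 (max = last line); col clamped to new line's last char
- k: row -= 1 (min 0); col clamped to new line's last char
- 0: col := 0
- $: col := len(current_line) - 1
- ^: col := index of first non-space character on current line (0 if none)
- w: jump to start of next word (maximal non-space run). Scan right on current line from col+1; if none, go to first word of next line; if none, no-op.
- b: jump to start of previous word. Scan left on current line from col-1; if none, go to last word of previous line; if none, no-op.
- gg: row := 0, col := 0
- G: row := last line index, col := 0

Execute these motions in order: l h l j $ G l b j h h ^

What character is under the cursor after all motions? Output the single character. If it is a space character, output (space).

After 1 (l): row=0 col=1 char='_'
After 2 (h): row=0 col=0 char='_'
After 3 (l): row=0 col=1 char='_'
After 4 (j): row=1 col=1 char='i'
After 5 ($): row=1 col=9 char='n'
After 6 (G): row=2 col=0 char='t'
After 7 (l): row=2 col=1 char='e'
After 8 (b): row=2 col=0 char='t'
After 9 (j): row=2 col=0 char='t'
After 10 (h): row=2 col=0 char='t'
After 11 (h): row=2 col=0 char='t'
After 12 (^): row=2 col=0 char='t'

Answer: t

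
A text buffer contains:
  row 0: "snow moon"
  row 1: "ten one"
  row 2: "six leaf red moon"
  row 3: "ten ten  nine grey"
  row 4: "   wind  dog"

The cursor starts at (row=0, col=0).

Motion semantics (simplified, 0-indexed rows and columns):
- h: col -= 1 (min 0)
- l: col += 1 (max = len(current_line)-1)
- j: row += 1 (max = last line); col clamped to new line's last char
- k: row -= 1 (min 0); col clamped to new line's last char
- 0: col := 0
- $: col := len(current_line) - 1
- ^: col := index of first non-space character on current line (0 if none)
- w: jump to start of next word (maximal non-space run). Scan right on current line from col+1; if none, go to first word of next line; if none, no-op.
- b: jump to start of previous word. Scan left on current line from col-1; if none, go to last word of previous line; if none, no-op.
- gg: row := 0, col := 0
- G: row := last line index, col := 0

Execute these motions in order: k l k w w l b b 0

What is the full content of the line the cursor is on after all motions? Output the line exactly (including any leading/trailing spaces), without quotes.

After 1 (k): row=0 col=0 char='s'
After 2 (l): row=0 col=1 char='n'
After 3 (k): row=0 col=1 char='n'
After 4 (w): row=0 col=5 char='m'
After 5 (w): row=1 col=0 char='t'
After 6 (l): row=1 col=1 char='e'
After 7 (b): row=1 col=0 char='t'
After 8 (b): row=0 col=5 char='m'
After 9 (0): row=0 col=0 char='s'

Answer: snow moon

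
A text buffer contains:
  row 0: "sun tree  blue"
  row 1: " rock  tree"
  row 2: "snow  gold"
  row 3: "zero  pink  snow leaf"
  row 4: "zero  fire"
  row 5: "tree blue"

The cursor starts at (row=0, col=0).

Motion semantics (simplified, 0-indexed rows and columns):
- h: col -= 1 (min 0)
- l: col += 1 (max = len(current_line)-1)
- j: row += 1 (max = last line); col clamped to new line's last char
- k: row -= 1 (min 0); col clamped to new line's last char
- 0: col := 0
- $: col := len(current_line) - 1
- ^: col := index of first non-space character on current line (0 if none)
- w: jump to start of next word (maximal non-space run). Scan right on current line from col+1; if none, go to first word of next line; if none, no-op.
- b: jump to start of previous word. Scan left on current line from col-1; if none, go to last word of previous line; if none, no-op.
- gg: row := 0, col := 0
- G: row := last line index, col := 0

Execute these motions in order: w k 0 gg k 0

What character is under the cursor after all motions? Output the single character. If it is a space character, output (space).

After 1 (w): row=0 col=4 char='t'
After 2 (k): row=0 col=4 char='t'
After 3 (0): row=0 col=0 char='s'
After 4 (gg): row=0 col=0 char='s'
After 5 (k): row=0 col=0 char='s'
After 6 (0): row=0 col=0 char='s'

Answer: s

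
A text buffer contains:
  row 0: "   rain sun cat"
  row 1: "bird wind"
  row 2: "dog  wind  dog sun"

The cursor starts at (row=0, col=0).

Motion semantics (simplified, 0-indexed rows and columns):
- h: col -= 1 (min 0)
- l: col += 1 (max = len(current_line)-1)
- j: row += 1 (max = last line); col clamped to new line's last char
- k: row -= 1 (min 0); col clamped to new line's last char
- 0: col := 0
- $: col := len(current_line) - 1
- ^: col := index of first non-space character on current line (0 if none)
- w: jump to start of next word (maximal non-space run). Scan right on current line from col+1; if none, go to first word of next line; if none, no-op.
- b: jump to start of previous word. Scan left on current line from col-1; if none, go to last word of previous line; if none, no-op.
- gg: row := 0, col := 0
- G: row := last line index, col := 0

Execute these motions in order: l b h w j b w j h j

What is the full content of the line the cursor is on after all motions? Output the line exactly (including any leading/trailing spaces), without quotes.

After 1 (l): row=0 col=1 char='_'
After 2 (b): row=0 col=1 char='_'
After 3 (h): row=0 col=0 char='_'
After 4 (w): row=0 col=3 char='r'
After 5 (j): row=1 col=3 char='d'
After 6 (b): row=1 col=0 char='b'
After 7 (w): row=1 col=5 char='w'
After 8 (j): row=2 col=5 char='w'
After 9 (h): row=2 col=4 char='_'
After 10 (j): row=2 col=4 char='_'

Answer: dog  wind  dog sun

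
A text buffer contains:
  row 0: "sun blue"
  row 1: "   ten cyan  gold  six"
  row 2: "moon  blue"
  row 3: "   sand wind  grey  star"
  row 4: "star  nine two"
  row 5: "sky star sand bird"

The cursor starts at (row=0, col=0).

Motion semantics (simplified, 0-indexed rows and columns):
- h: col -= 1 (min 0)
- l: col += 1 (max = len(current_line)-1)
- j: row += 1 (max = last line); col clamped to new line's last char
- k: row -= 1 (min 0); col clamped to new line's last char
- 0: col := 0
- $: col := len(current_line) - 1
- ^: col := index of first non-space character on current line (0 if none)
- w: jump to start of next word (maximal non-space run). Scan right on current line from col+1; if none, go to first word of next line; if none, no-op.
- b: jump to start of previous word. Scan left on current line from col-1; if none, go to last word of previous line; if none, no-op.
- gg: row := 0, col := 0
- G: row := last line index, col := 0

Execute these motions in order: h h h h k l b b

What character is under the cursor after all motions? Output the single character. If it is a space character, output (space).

Answer: s

Derivation:
After 1 (h): row=0 col=0 char='s'
After 2 (h): row=0 col=0 char='s'
After 3 (h): row=0 col=0 char='s'
After 4 (h): row=0 col=0 char='s'
After 5 (k): row=0 col=0 char='s'
After 6 (l): row=0 col=1 char='u'
After 7 (b): row=0 col=0 char='s'
After 8 (b): row=0 col=0 char='s'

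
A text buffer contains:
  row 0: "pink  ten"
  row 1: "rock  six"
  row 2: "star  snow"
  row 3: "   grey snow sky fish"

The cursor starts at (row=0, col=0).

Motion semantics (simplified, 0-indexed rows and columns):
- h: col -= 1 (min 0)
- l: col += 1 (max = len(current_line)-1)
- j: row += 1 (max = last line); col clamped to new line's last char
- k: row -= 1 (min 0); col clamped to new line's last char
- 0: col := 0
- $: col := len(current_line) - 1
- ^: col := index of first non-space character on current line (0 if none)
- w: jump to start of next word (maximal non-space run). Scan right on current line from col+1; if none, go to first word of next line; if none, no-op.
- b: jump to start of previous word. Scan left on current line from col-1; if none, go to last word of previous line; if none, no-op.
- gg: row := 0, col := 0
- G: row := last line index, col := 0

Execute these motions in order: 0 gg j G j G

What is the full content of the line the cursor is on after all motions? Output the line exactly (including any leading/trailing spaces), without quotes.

After 1 (0): row=0 col=0 char='p'
After 2 (gg): row=0 col=0 char='p'
After 3 (j): row=1 col=0 char='r'
After 4 (G): row=3 col=0 char='_'
After 5 (j): row=3 col=0 char='_'
After 6 (G): row=3 col=0 char='_'

Answer:    grey snow sky fish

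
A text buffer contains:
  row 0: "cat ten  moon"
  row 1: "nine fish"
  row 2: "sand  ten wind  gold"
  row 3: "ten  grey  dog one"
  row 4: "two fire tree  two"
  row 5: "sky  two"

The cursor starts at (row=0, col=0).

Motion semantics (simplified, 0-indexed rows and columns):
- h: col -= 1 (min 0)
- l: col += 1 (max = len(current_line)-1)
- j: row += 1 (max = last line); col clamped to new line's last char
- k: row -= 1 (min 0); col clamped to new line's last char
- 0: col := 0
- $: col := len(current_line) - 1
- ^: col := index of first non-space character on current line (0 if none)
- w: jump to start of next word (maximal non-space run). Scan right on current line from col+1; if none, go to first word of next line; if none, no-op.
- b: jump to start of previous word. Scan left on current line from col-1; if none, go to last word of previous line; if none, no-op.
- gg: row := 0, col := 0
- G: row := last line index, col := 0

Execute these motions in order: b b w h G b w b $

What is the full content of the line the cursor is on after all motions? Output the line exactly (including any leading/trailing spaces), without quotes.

After 1 (b): row=0 col=0 char='c'
After 2 (b): row=0 col=0 char='c'
After 3 (w): row=0 col=4 char='t'
After 4 (h): row=0 col=3 char='_'
After 5 (G): row=5 col=0 char='s'
After 6 (b): row=4 col=15 char='t'
After 7 (w): row=5 col=0 char='s'
After 8 (b): row=4 col=15 char='t'
After 9 ($): row=4 col=17 char='o'

Answer: two fire tree  two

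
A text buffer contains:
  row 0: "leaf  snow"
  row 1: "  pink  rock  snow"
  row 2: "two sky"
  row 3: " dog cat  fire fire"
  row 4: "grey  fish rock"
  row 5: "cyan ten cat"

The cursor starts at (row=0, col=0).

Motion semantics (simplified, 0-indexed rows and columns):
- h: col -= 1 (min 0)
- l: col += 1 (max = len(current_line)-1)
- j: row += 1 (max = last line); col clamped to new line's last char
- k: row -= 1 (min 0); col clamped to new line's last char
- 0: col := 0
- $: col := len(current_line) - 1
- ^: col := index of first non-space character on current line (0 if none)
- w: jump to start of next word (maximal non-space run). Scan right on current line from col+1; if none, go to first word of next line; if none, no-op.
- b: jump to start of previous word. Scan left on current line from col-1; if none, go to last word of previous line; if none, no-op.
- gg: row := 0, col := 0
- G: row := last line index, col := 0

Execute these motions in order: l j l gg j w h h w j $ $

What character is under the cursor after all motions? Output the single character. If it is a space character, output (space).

After 1 (l): row=0 col=1 char='e'
After 2 (j): row=1 col=1 char='_'
After 3 (l): row=1 col=2 char='p'
After 4 (gg): row=0 col=0 char='l'
After 5 (j): row=1 col=0 char='_'
After 6 (w): row=1 col=2 char='p'
After 7 (h): row=1 col=1 char='_'
After 8 (h): row=1 col=0 char='_'
After 9 (w): row=1 col=2 char='p'
After 10 (j): row=2 col=2 char='o'
After 11 ($): row=2 col=6 char='y'
After 12 ($): row=2 col=6 char='y'

Answer: y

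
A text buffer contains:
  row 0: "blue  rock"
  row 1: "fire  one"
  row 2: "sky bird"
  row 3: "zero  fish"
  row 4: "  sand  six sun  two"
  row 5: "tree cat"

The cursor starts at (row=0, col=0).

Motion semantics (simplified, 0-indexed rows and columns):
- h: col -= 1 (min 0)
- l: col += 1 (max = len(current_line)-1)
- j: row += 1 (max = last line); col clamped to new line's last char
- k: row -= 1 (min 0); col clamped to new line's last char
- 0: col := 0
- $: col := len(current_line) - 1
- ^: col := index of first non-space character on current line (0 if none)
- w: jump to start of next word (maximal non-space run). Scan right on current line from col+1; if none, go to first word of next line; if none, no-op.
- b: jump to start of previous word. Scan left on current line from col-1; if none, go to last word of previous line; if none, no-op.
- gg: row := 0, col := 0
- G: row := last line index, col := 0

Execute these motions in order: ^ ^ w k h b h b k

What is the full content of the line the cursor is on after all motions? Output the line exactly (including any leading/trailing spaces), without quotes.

After 1 (^): row=0 col=0 char='b'
After 2 (^): row=0 col=0 char='b'
After 3 (w): row=0 col=6 char='r'
After 4 (k): row=0 col=6 char='r'
After 5 (h): row=0 col=5 char='_'
After 6 (b): row=0 col=0 char='b'
After 7 (h): row=0 col=0 char='b'
After 8 (b): row=0 col=0 char='b'
After 9 (k): row=0 col=0 char='b'

Answer: blue  rock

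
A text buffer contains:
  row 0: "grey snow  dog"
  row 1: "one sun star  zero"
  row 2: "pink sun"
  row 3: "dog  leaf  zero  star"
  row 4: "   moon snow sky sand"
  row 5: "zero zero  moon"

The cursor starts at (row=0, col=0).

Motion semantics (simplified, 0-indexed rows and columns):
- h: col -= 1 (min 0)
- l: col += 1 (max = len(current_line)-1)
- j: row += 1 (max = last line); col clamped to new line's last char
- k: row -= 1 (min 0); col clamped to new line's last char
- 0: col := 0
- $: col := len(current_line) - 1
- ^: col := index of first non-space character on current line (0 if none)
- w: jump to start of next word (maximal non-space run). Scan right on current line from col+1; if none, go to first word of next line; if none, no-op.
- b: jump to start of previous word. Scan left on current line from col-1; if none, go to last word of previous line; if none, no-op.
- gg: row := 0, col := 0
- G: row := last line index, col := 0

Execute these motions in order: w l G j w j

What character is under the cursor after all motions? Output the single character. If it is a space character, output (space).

After 1 (w): row=0 col=5 char='s'
After 2 (l): row=0 col=6 char='n'
After 3 (G): row=5 col=0 char='z'
After 4 (j): row=5 col=0 char='z'
After 5 (w): row=5 col=5 char='z'
After 6 (j): row=5 col=5 char='z'

Answer: z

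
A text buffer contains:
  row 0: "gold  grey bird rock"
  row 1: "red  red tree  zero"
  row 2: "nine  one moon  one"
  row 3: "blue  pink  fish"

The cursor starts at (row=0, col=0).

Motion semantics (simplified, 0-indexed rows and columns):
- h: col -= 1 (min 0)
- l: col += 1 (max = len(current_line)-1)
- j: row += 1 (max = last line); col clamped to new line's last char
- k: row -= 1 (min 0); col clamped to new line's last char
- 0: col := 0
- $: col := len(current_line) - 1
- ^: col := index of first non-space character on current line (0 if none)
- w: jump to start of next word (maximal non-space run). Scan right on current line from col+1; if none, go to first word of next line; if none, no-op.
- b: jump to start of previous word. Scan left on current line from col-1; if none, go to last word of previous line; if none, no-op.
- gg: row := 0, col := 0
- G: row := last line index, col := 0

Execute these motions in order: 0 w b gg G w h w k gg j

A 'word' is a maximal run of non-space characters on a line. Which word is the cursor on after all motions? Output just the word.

Answer: red

Derivation:
After 1 (0): row=0 col=0 char='g'
After 2 (w): row=0 col=6 char='g'
After 3 (b): row=0 col=0 char='g'
After 4 (gg): row=0 col=0 char='g'
After 5 (G): row=3 col=0 char='b'
After 6 (w): row=3 col=6 char='p'
After 7 (h): row=3 col=5 char='_'
After 8 (w): row=3 col=6 char='p'
After 9 (k): row=2 col=6 char='o'
After 10 (gg): row=0 col=0 char='g'
After 11 (j): row=1 col=0 char='r'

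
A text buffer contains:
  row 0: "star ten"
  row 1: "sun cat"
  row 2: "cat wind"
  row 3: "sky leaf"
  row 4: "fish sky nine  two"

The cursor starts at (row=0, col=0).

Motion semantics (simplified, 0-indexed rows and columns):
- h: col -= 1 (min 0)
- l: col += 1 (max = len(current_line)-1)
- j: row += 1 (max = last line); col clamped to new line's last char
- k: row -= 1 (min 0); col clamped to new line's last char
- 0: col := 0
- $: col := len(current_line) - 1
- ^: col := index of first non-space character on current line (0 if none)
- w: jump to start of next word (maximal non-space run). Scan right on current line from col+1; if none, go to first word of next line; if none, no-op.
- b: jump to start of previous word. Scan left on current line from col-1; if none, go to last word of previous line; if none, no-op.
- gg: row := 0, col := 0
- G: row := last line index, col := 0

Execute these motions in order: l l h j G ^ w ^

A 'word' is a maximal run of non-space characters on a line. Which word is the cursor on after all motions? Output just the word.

After 1 (l): row=0 col=1 char='t'
After 2 (l): row=0 col=2 char='a'
After 3 (h): row=0 col=1 char='t'
After 4 (j): row=1 col=1 char='u'
After 5 (G): row=4 col=0 char='f'
After 6 (^): row=4 col=0 char='f'
After 7 (w): row=4 col=5 char='s'
After 8 (^): row=4 col=0 char='f'

Answer: fish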